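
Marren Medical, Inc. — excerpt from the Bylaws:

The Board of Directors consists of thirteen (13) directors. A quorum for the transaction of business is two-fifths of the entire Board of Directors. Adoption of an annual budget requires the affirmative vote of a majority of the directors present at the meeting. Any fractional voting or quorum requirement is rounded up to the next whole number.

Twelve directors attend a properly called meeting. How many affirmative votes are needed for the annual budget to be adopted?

7

The annual budget requires a majority of the directors present (12).
A majority of 12 is 7.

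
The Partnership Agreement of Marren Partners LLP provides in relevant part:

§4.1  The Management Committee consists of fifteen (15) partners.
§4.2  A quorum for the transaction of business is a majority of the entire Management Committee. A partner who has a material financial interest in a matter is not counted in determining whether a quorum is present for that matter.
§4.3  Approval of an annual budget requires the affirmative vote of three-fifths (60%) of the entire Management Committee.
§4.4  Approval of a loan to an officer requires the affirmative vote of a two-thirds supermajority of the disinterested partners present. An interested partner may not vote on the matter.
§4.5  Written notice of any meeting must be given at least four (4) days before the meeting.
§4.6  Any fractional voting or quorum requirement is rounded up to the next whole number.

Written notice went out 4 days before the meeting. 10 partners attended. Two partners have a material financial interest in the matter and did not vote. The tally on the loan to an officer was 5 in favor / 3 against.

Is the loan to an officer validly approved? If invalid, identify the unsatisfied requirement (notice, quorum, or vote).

Notice: 4 days given; 4 required (4 ≥ 4). Satisfied.
Quorum: 10 present, but the 2 interested partners do not count, leaving 8. Quorum is 8. Satisfied.
Vote: the loan to an officer requires two-thirds of the disinterested partners present (10 − 2 = 8). 2/3 of 8 = 5.33, rounded up to 6, so 6 affirmative votes are needed; 5 voted in favor. Not satisfied.

Invalid — vote requirement not satisfied.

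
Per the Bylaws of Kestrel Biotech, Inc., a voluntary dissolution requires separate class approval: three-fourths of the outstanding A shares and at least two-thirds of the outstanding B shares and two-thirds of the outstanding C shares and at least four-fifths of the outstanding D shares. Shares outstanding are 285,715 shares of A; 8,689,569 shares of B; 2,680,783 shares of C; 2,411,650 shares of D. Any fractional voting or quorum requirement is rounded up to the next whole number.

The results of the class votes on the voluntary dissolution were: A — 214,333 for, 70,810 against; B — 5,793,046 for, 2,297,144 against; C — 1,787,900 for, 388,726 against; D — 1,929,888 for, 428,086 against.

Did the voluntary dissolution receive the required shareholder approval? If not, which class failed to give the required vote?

Approved — every class gave the required vote.

A: 3/4 of 285715 = 214286.25, rounded up to 214287; 214,287 required, 214,333 in favor — approved.
B: 2/3 of 8689569 = 5793046; 5,793,046 required, 5,793,046 in favor — approved.
C: 2/3 of 2680783 = 1787188.67, rounded up to 1787189; 1,787,189 required, 1,787,900 in favor — approved.
D: 4/5 of 2411650 = 1929320; 1,929,320 required, 1,929,888 in favor — approved.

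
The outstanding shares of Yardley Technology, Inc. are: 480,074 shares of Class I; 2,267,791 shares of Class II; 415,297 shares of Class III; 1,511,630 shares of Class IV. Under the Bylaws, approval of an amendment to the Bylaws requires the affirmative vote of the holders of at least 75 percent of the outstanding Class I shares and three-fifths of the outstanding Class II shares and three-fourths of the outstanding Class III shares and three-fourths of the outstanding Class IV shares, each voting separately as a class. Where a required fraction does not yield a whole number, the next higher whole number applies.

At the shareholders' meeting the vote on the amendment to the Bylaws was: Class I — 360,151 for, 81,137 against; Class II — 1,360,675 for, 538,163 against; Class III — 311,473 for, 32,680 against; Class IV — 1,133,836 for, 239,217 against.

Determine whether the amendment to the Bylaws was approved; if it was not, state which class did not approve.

Approved — every class gave the required vote.

Class I: 3/4 of 480074 = 360055.50, rounded up to 360056; 360,056 required, 360,151 in favor — approved.
Class II: 3/5 of 2267791 = 1360674.60, rounded up to 1360675; 1,360,675 required, 1,360,675 in favor — approved.
Class III: 3/4 of 415297 = 311472.75, rounded up to 311473; 311,473 required, 311,473 in favor — approved.
Class IV: 3/4 of 1511630 = 1133722.50, rounded up to 1133723; 1,133,723 required, 1,133,836 in favor — approved.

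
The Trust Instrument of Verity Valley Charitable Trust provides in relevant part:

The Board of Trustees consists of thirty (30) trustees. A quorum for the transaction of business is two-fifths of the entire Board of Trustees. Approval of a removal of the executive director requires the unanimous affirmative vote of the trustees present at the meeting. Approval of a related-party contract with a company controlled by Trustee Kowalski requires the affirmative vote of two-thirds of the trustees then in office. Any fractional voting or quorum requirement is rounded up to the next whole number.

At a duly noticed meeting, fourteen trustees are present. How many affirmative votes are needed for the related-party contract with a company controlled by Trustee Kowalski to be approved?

The related-party contract with a company controlled by Trustee Kowalski requires two-thirds of the trustees then in office (30).
2/3 of 30 = 20.
(Only 14 can vote, so the related-party contract with a company controlled by Trustee Kowalski cannot pass at this meeting, but the required vote is still 20.)

20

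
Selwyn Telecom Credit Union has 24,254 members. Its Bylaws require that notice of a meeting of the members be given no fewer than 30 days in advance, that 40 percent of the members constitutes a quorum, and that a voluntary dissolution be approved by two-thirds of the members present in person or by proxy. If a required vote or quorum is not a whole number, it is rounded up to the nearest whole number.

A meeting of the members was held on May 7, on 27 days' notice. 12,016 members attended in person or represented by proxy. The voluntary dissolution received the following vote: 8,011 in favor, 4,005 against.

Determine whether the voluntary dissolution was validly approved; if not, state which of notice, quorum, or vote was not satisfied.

Invalid — notice requirement not satisfied.

Notice: 27 days given; 30 required. Not satisfied.
Quorum: 40% of 24,254 = 9,701.60, rounded up to 9,702; 12,016 present. Satisfied.
Vote: requires two-thirds of those present (12,016); 2/3 of 12016 = 8010.67, rounded up to 8011, so 8,011 needed; 8,011 in favor. Satisfied.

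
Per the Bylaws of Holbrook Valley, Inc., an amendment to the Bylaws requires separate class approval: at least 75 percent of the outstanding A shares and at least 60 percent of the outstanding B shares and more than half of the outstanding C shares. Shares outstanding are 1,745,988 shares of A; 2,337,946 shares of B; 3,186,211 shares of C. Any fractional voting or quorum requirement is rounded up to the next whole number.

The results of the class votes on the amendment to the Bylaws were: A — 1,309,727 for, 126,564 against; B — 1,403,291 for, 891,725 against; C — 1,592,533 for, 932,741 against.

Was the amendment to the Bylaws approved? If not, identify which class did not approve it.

A: 3/4 of 1745988 = 1309491; 1,309,491 required, 1,309,727 in favor — approved.
B: 3/5 of 2337946 = 1402767.60, rounded up to 1402768; 1,402,768 required, 1,403,291 in favor — approved.
C: a majority of 3186211 is 1593106; 1,593,106 required, 1,592,533 in favor — not approved.

Not approved — the C shares did not give the required vote.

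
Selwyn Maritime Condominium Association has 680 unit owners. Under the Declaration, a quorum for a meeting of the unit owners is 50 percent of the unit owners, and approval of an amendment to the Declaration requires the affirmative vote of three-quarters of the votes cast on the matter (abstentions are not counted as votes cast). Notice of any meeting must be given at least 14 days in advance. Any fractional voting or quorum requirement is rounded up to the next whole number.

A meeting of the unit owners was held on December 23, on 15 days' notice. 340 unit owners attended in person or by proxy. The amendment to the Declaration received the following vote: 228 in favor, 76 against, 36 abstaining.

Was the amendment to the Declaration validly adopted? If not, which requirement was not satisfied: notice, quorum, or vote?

Valid — all requirements satisfied.

Notice: 15 days given; 14 required. Satisfied.
Quorum: 50% of 680 = 340; 340 present. Satisfied.
Vote: requires three-fourths of the votes cast (340 − 36 abstaining = 304); 3/4 of 304 = 228, so 228 needed; 228 in favor. Satisfied.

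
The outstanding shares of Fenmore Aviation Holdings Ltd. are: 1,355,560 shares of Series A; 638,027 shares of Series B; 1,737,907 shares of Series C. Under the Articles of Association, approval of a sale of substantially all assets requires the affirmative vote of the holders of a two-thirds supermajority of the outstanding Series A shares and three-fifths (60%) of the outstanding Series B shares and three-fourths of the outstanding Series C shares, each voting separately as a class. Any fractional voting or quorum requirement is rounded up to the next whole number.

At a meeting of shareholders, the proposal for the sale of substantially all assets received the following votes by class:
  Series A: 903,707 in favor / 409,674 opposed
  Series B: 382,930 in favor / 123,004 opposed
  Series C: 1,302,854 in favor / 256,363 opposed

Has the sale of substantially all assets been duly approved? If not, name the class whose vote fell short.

Series A: 2/3 of 1355560 = 903706.67, rounded up to 903707; 903,707 required, 903,707 in favor — approved.
Series B: 3/5 of 638027 = 382816.20, rounded up to 382817; 382,817 required, 382,930 in favor — approved.
Series C: 3/4 of 1737907 = 1303430.25, rounded up to 1303431; 1,303,431 required, 1,302,854 in favor — not approved.

Not approved — the Series C shares did not give the required vote.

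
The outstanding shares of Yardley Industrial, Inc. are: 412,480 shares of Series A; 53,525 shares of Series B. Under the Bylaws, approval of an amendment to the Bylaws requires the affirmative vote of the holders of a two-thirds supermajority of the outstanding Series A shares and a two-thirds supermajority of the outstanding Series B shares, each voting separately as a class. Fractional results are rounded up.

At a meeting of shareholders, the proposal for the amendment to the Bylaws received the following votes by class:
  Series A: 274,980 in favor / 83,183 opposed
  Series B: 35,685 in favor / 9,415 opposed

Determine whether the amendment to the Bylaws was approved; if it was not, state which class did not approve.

Series A: 2/3 of 412480 = 274986.67, rounded up to 274987; 274,987 required, 274,980 in favor — not approved.
Series B: 2/3 of 53525 = 35683.33, rounded up to 35684; 35,684 required, 35,685 in favor — approved.

Not approved — the Series A shares did not give the required vote.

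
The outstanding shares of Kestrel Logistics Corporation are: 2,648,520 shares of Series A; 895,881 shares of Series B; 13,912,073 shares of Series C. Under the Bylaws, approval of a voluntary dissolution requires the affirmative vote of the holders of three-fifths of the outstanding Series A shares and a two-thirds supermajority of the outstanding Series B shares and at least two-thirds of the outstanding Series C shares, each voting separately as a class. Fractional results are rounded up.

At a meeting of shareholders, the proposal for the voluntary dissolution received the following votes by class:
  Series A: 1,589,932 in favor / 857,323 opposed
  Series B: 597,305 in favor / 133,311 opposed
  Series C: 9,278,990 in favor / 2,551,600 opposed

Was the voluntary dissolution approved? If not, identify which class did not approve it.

Approved — every class gave the required vote.

Series A: 3/5 of 2648520 = 1589112; 1,589,112 required, 1,589,932 in favor — approved.
Series B: 2/3 of 895881 = 597254; 597,254 required, 597,305 in favor — approved.
Series C: 2/3 of 13912073 = 9274715.33, rounded up to 9274716; 9,274,716 required, 9,278,990 in favor — approved.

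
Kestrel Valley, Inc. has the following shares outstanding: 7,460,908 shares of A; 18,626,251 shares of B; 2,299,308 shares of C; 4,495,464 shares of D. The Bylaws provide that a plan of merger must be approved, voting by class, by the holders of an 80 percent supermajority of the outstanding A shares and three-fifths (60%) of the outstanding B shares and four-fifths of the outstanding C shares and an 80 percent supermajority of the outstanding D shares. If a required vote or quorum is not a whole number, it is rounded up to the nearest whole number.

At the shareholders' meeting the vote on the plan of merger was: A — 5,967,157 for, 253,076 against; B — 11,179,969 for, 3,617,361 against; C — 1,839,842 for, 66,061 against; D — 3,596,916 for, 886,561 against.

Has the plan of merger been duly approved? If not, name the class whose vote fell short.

Not approved — the A shares did not give the required vote.

A: 4/5 of 7460908 = 5968726.40, rounded up to 5968727; 5,968,727 required, 5,967,157 in favor — not approved.
B: 3/5 of 18626251 = 11175750.60, rounded up to 11175751; 11,175,751 required, 11,179,969 in favor — approved.
C: 4/5 of 2299308 = 1839446.40, rounded up to 1839447; 1,839,447 required, 1,839,842 in favor — approved.
D: 4/5 of 4495464 = 3596371.20, rounded up to 3596372; 3,596,372 required, 3,596,916 in favor — approved.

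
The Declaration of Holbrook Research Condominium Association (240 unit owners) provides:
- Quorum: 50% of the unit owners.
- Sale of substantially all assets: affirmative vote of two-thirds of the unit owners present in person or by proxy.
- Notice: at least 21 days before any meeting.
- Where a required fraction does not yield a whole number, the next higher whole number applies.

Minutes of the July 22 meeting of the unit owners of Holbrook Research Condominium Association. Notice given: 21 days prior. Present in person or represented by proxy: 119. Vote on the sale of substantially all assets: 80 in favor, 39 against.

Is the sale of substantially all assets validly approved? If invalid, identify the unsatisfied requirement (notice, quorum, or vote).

Invalid — quorum requirement not satisfied.

Notice: 21 days given; 21 required. Satisfied.
Quorum: 50% of 240 = 120; 119 present. Not satisfied.
Vote: requires two-thirds of those present (119); 2/3 of 119 = 79.33, rounded up to 80, so 80 needed; 80 in favor. Satisfied.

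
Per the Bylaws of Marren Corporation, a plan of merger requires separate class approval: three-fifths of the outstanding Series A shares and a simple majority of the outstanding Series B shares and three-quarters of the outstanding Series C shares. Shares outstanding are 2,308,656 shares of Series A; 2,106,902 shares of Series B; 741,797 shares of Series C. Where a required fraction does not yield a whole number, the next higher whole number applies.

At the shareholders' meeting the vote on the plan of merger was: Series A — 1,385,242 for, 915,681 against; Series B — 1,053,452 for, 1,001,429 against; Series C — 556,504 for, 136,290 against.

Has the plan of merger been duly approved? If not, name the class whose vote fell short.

Approved — every class gave the required vote.

Series A: 3/5 of 2308656 = 1385193.60, rounded up to 1385194; 1,385,194 required, 1,385,242 in favor — approved.
Series B: a majority of 2106902 is 1053452; 1,053,452 required, 1,053,452 in favor — approved.
Series C: 3/4 of 741797 = 556347.75, rounded up to 556348; 556,348 required, 556,504 in favor — approved.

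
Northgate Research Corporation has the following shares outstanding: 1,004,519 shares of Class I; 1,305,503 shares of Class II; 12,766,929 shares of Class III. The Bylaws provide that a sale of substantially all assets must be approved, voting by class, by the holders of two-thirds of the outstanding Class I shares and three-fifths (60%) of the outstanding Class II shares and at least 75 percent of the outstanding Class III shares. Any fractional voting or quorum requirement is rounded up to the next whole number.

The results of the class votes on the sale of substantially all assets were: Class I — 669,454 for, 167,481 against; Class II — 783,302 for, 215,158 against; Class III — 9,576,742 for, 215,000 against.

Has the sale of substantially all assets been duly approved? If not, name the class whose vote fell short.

Class I: 2/3 of 1004519 = 669679.33, rounded up to 669680; 669,680 required, 669,454 in favor — not approved.
Class II: 3/5 of 1305503 = 783301.80, rounded up to 783302; 783,302 required, 783,302 in favor — approved.
Class III: 3/4 of 12766929 = 9575196.75, rounded up to 9575197; 9,575,197 required, 9,576,742 in favor — approved.

Not approved — the Class I shares did not give the required vote.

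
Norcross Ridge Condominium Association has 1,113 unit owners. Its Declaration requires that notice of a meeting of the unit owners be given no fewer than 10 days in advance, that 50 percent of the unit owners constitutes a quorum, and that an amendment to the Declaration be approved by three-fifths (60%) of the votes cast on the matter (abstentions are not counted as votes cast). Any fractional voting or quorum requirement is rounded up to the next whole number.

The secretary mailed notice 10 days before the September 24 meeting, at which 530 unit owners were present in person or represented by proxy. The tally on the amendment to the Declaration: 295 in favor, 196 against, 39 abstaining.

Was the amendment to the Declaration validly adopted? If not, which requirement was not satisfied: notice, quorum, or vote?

Invalid — quorum requirement not satisfied.

Notice: 10 days given; 10 required. Satisfied.
Quorum: 50% of 1,113 = 556.50, rounded up to 557; 530 present. Not satisfied.
Vote: requires three-fifths of the votes cast (530 − 39 abstaining = 491); 3/5 of 491 = 294.60, rounded up to 295, so 295 needed; 295 in favor. Satisfied.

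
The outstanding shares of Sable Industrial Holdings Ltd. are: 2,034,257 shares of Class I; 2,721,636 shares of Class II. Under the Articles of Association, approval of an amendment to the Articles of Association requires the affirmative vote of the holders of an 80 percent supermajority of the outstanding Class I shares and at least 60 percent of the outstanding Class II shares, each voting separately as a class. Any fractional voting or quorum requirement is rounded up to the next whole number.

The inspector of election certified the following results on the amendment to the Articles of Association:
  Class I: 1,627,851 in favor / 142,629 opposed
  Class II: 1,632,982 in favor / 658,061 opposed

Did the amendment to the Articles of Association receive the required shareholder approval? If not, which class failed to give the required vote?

Class I: 4/5 of 2034257 = 1627405.60, rounded up to 1627406; 1,627,406 required, 1,627,851 in favor — approved.
Class II: 3/5 of 2721636 = 1632981.60, rounded up to 1632982; 1,632,982 required, 1,632,982 in favor — approved.

Approved — every class gave the required vote.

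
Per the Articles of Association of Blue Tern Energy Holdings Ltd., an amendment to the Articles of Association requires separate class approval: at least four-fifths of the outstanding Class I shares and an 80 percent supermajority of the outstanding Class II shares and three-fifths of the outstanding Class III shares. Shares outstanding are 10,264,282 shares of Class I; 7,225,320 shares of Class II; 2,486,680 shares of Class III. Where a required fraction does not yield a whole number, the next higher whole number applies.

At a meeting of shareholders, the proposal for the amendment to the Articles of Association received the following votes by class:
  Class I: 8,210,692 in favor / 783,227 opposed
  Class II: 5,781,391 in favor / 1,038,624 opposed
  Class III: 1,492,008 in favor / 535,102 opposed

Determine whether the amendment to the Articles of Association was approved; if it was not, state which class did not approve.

Not approved — the Class I shares did not give the required vote.

Class I: 4/5 of 10264282 = 8211425.60, rounded up to 8211426; 8,211,426 required, 8,210,692 in favor — not approved.
Class II: 4/5 of 7225320 = 5780256; 5,780,256 required, 5,781,391 in favor — approved.
Class III: 3/5 of 2486680 = 1492008; 1,492,008 required, 1,492,008 in favor — approved.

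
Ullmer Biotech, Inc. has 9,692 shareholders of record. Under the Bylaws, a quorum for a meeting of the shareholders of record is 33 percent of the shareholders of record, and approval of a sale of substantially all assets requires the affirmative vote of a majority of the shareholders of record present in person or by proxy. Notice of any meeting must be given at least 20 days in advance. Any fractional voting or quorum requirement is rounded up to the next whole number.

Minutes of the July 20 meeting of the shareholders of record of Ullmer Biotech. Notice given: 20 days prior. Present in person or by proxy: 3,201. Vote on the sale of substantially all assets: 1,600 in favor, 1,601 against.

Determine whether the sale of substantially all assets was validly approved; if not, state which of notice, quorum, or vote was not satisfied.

Notice: 20 days given; 20 required. Satisfied.
Quorum: 33% of 9,692 = 3,198.36, rounded up to 3,199; 3,201 present. Satisfied.
Vote: requires a majority of those present (3,201); a majority of 3201 is 1601, so 1,601 needed; 1,600 in favor. Not satisfied.

Invalid — vote requirement not satisfied.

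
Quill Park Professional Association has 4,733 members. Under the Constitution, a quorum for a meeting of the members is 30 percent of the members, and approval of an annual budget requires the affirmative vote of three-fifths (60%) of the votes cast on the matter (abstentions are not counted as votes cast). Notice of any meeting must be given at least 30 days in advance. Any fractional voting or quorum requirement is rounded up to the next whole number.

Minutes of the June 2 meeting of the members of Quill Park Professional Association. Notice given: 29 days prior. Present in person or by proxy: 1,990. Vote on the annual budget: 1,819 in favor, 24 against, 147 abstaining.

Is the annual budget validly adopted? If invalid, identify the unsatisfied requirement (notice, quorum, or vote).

Invalid — notice requirement not satisfied.

Notice: 29 days given; 30 required. Not satisfied.
Quorum: 30% of 4,733 = 1,419.90, rounded up to 1,420; 1,990 present. Satisfied.
Vote: requires three-fifths of the votes cast (1,990 − 147 abstaining = 1,843); 3/5 of 1843 = 1105.80, rounded up to 1106, so 1,106 needed; 1,819 in favor. Satisfied.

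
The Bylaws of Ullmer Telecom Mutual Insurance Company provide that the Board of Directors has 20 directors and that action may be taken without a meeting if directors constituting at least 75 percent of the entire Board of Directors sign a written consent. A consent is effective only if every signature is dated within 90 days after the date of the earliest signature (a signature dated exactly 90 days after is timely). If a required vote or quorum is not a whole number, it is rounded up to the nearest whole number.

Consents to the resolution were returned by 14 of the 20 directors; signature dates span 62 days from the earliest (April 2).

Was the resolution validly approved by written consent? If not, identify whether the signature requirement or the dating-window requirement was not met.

Signatures required: at least 75 percent of 20 — 3/4 of 20 = 15, so 15 needed; 14 signed. Insufficient.
Dating window: the latest signature is 62 days after the earliest; the limit is 90 days. Within the window.

Not effective — insufficient signatures.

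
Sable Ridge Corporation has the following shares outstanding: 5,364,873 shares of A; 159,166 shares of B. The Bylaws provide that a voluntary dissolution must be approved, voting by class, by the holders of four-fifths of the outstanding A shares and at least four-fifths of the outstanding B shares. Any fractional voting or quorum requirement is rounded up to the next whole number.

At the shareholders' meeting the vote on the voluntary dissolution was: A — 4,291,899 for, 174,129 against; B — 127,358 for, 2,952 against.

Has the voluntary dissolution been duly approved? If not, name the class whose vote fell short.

Approved — every class gave the required vote.

A: 4/5 of 5364873 = 4291898.40, rounded up to 4291899; 4,291,899 required, 4,291,899 in favor — approved.
B: 4/5 of 159166 = 127332.80, rounded up to 127333; 127,333 required, 127,358 in favor — approved.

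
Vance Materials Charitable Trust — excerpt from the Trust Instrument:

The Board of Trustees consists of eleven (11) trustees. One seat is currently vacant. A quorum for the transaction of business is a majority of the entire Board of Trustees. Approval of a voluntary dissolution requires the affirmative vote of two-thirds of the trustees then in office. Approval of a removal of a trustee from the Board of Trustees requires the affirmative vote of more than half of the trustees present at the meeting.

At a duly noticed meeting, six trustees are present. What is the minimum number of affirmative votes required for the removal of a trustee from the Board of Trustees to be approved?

The removal of a trustee from the Board of Trustees requires a majority of the trustees present (6).
A majority of 6 is 4.

4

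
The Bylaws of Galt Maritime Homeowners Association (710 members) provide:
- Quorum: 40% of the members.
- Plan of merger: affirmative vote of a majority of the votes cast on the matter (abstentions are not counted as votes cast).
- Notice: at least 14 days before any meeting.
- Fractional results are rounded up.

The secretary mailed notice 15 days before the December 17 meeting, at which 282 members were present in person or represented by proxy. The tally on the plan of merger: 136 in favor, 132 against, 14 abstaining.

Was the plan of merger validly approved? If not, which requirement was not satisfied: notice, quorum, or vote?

Notice: 15 days given; 14 required. Satisfied.
Quorum: 40% of 710 = 284; 282 present. Not satisfied.
Vote: requires a majority of the votes cast (282 − 14 abstaining = 268); a majority of 268 is 135, so 135 needed; 136 in favor. Satisfied.

Invalid — quorum requirement not satisfied.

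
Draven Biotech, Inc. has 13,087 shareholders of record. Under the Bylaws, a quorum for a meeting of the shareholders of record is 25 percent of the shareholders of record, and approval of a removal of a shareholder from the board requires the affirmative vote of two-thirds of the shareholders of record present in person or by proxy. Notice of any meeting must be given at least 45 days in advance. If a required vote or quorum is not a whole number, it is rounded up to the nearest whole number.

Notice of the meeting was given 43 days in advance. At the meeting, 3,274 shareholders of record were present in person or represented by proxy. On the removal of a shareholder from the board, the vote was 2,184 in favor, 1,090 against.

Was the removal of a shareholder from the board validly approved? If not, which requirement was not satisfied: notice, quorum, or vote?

Invalid — notice requirement not satisfied.

Notice: 43 days given; 45 required. Not satisfied.
Quorum: 25% of 13,087 = 3,271.75, rounded up to 3,272; 3,274 present. Satisfied.
Vote: requires two-thirds of those present (3,274); 2/3 of 3274 = 2182.67, rounded up to 2183, so 2,183 needed; 2,184 in favor. Satisfied.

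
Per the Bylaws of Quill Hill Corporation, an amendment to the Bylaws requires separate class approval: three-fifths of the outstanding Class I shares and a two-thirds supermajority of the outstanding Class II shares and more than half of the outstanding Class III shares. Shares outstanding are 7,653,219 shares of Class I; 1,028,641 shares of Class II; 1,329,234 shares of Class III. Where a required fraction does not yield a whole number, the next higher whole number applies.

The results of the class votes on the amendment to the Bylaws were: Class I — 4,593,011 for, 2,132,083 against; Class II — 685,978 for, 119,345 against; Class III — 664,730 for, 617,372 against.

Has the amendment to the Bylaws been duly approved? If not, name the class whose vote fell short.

Approved — every class gave the required vote.

Class I: 3/5 of 7653219 = 4591931.40, rounded up to 4591932; 4,591,932 required, 4,593,011 in favor — approved.
Class II: 2/3 of 1028641 = 685760.67, rounded up to 685761; 685,761 required, 685,978 in favor — approved.
Class III: a majority of 1329234 is 664618; 664,618 required, 664,730 in favor — approved.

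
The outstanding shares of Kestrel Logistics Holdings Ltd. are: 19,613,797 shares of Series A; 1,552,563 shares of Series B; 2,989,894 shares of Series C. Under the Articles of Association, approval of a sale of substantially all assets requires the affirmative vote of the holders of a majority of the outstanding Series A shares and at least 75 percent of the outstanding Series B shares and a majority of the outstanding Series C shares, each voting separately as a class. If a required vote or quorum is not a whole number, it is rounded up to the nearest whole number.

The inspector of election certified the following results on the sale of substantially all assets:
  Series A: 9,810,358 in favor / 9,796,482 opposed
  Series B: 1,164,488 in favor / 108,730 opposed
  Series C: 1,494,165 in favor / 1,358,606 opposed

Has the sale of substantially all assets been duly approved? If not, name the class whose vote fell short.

Not approved — the Series C shares did not give the required vote.

Series A: a majority of 19613797 is 9806899; 9,806,899 required, 9,810,358 in favor — approved.
Series B: 3/4 of 1552563 = 1164422.25, rounded up to 1164423; 1,164,423 required, 1,164,488 in favor — approved.
Series C: a majority of 2989894 is 1494948; 1,494,948 required, 1,494,165 in favor — not approved.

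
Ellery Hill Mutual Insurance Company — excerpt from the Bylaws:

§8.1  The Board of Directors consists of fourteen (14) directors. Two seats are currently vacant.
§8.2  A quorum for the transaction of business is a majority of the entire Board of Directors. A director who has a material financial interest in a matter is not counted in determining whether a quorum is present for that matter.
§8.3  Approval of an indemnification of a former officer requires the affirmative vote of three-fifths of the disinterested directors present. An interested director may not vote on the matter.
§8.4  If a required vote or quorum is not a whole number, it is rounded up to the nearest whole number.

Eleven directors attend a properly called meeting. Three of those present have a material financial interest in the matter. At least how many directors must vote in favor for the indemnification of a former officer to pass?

5

The indemnification of a former officer requires three-fifths of the disinterested directors present (11 − 3 = 8).
3/5 of 8 = 4.80, rounded up to 5.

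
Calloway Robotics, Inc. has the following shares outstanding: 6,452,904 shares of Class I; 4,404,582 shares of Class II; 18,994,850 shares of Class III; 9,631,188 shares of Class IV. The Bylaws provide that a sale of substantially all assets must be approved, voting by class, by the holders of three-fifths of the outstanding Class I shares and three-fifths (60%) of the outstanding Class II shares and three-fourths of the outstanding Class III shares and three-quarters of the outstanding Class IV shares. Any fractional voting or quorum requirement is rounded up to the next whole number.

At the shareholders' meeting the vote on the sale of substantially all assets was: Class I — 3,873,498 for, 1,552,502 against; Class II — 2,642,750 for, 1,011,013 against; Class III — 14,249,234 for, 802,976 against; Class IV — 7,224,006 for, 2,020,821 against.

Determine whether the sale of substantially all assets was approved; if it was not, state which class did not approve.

Approved — every class gave the required vote.

Class I: 3/5 of 6452904 = 3871742.40, rounded up to 3871743; 3,871,743 required, 3,873,498 in favor — approved.
Class II: 3/5 of 4404582 = 2642749.20, rounded up to 2642750; 2,642,750 required, 2,642,750 in favor — approved.
Class III: 3/4 of 18994850 = 14246137.50, rounded up to 14246138; 14,246,138 required, 14,249,234 in favor — approved.
Class IV: 3/4 of 9631188 = 7223391; 7,223,391 required, 7,224,006 in favor — approved.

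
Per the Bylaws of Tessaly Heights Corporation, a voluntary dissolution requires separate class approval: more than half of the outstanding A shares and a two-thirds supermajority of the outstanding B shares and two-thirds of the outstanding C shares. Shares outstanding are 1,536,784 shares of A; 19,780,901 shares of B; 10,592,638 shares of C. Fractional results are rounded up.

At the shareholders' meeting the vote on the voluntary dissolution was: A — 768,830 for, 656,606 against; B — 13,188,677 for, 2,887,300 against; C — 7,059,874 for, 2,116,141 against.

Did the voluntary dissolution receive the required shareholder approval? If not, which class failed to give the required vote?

A: a majority of 1536784 is 768393; 768,393 required, 768,830 in favor — approved.
B: 2/3 of 19780901 = 13187267.33, rounded up to 13187268; 13,187,268 required, 13,188,677 in favor — approved.
C: 2/3 of 10592638 = 7061758.67, rounded up to 7061759; 7,061,759 required, 7,059,874 in favor — not approved.

Not approved — the C shares did not give the required vote.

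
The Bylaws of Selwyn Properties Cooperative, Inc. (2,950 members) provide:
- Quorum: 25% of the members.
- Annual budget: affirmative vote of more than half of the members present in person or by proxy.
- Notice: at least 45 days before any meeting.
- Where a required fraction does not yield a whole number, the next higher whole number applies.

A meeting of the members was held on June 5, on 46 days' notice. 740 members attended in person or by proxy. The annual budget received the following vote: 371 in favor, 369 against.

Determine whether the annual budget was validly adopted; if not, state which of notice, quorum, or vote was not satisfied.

Notice: 46 days given; 45 required. Satisfied.
Quorum: 25% of 2,950 = 737.50, rounded up to 738; 740 present. Satisfied.
Vote: requires a majority of those present (740); a majority of 740 is 371, so 371 needed; 371 in favor. Satisfied.

Valid — all requirements satisfied.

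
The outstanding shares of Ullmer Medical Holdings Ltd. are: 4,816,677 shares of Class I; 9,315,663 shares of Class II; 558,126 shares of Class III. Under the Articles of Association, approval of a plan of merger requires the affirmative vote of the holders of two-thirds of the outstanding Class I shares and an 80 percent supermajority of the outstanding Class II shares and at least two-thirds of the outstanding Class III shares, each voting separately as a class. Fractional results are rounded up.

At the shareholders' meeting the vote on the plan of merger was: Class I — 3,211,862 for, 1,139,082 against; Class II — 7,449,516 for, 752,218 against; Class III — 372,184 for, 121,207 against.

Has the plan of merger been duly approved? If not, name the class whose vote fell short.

Not approved — the Class II shares did not give the required vote.

Class I: 2/3 of 4816677 = 3211118; 3,211,118 required, 3,211,862 in favor — approved.
Class II: 4/5 of 9315663 = 7452530.40, rounded up to 7452531; 7,452,531 required, 7,449,516 in favor — not approved.
Class III: 2/3 of 558126 = 372084; 372,084 required, 372,184 in favor — approved.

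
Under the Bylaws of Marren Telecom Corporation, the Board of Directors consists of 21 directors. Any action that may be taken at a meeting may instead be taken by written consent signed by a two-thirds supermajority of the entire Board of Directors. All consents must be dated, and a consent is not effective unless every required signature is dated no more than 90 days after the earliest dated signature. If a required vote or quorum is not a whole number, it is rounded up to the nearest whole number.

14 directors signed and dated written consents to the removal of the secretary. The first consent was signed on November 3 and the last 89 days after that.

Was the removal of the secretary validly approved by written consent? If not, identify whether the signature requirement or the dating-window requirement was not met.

Effective — both the signature and dating-window requirements are satisfied.

Signatures required: a two-thirds supermajority of 21 — 2/3 of 21 = 14, so 14 needed; 14 signed. Sufficient.
Dating window: the latest signature is 89 days after the earliest; the limit is 90 days. Within the window.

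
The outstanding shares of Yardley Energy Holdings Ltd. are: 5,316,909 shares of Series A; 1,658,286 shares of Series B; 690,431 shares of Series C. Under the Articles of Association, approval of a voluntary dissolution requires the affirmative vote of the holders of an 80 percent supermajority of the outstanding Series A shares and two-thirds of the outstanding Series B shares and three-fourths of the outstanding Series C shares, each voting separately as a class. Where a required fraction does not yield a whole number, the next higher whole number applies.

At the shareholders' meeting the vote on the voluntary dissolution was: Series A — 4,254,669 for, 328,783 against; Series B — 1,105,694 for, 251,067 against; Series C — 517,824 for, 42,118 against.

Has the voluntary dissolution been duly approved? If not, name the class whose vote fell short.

Series A: 4/5 of 5316909 = 4253527.20, rounded up to 4253528; 4,253,528 required, 4,254,669 in favor — approved.
Series B: 2/3 of 1658286 = 1105524; 1,105,524 required, 1,105,694 in favor — approved.
Series C: 3/4 of 690431 = 517823.25, rounded up to 517824; 517,824 required, 517,824 in favor — approved.

Approved — every class gave the required vote.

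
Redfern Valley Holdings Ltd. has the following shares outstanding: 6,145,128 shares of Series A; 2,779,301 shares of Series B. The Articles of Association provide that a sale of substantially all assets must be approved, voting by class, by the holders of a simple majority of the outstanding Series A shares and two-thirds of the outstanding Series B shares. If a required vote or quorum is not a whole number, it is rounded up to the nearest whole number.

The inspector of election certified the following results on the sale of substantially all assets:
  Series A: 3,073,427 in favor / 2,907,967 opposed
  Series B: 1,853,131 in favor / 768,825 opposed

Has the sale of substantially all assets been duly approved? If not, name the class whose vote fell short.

Approved — every class gave the required vote.

Series A: a majority of 6145128 is 3072565; 3,072,565 required, 3,073,427 in favor — approved.
Series B: 2/3 of 2779301 = 1852867.33, rounded up to 1852868; 1,852,868 required, 1,853,131 in favor — approved.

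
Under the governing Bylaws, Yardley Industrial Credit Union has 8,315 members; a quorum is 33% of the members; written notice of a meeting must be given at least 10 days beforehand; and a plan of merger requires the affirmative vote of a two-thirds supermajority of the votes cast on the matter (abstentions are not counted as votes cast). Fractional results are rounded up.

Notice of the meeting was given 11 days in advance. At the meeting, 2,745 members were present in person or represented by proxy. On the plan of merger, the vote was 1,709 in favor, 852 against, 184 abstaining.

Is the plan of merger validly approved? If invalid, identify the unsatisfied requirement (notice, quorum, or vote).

Notice: 11 days given; 10 required. Satisfied.
Quorum: 33% of 8,315 = 2,743.95, rounded up to 2,744; 2,745 present. Satisfied.
Vote: requires two-thirds of the votes cast (2,745 − 184 abstaining = 2,561); 2/3 of 2561 = 1707.33, rounded up to 1708, so 1,708 needed; 1,709 in favor. Satisfied.

Valid — all requirements satisfied.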